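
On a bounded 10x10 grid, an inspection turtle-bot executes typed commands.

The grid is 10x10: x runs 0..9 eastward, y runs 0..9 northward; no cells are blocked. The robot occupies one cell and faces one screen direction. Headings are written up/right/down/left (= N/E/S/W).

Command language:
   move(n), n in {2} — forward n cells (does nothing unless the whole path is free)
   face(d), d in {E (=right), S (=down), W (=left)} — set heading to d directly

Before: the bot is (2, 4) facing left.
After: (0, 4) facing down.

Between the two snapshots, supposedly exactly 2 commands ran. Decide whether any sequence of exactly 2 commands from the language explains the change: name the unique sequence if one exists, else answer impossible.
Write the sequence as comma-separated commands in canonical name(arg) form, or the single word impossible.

key: running face(S) before move(2) would end elsewhere — order is forced
begin: (2, 4) facing left
t=1 move(2) ⇒ (0, 4) facing left
t=2 face(S) ⇒ (0, 4) facing down
uniquely the one of 16 2-step routes that fits.

move(2), face(S)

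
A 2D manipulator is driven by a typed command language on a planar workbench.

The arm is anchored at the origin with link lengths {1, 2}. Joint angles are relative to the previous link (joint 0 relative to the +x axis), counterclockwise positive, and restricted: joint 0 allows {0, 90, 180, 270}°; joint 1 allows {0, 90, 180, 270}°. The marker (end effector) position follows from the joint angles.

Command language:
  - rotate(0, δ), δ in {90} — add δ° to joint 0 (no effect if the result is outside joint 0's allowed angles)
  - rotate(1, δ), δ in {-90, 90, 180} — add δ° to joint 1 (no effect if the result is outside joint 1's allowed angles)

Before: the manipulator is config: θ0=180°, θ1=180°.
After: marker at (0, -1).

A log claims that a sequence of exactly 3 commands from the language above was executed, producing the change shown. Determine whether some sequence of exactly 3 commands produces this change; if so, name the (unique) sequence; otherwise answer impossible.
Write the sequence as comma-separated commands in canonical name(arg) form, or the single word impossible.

rotate(0, 90), rotate(0, 90), rotate(0, 90)

start: config: θ0=180°, θ1=180°
[1] after rotate(0, 90): config: θ0=270°, θ1=180°
[2] after rotate(0, 90): config: θ0=0°, θ1=180°
[3] after rotate(0, 90): config: θ0=90°, θ1=180°
no other 3-command option fits: unique.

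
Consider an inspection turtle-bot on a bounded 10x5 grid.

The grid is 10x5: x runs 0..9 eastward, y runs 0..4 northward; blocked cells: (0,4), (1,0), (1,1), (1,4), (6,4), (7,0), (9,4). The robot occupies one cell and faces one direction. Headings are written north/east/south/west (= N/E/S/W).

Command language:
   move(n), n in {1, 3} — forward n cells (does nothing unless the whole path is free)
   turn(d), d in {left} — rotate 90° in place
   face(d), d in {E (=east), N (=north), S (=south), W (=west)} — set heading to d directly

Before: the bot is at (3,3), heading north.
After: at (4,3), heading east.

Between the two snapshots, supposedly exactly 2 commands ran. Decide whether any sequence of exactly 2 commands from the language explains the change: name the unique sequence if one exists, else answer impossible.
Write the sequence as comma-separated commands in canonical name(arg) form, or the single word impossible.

key: cell and facing (now E) both changed — the 2 commands mix motion and turning
begin: at (3,3), heading north
[1] after face(E): at (3,3), heading east
[2] after move(1): at (4,3), heading east
no other 2-command option fits: unique.

face(E), move(1)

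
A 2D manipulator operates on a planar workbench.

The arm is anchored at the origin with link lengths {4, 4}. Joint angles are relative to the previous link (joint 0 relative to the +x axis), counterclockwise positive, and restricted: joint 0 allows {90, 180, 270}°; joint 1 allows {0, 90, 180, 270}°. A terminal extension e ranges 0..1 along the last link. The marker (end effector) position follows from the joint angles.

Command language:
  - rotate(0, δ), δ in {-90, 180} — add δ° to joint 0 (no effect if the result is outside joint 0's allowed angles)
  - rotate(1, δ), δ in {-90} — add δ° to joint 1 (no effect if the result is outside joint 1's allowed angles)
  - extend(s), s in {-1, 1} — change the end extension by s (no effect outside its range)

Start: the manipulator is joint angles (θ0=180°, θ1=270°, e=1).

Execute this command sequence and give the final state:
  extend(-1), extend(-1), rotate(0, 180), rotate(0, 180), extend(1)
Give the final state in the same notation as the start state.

initial: joint angles (θ0=180°, θ1=270°, e=1)
t=1 extend(-1) ⇒ joint angles (θ0=180°, θ1=270°, e=0)
t=2 extend(-1) ⇒ joint angles (θ0=180°, θ1=270°, e=0)
t=3 rotate(0, 180) ⇒ joint angles (θ0=180°, θ1=270°, e=0)
t=4 rotate(0, 180) ⇒ joint angles (θ0=180°, θ1=270°, e=0)
t=5 extend(1) ⇒ joint angles (θ0=180°, θ1=270°, e=1)

joint angles (θ0=180°, θ1=270°, e=1)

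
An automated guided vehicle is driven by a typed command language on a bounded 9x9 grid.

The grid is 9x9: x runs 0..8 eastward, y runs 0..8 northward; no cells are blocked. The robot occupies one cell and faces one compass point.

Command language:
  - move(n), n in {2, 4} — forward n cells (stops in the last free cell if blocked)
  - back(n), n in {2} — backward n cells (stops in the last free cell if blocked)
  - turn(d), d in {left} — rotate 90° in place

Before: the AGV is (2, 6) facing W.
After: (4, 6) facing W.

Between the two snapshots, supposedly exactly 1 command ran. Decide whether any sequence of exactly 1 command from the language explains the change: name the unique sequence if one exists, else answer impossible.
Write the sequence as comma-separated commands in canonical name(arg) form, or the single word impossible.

key: heading stays W — the single command does not turn
begin: (2, 6) facing W
step 1 (back(2)): (4, 6) facing W
no rival 1-sequence matches.

back(2)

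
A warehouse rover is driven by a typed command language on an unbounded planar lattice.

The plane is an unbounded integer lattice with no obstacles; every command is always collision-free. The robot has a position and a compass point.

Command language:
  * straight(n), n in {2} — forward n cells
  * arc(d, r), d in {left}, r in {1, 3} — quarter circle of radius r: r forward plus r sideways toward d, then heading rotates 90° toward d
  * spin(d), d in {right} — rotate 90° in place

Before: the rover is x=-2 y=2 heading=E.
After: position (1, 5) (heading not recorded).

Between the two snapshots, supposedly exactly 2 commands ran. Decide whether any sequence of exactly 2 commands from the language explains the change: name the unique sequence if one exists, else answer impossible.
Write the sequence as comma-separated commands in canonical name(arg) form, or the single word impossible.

arc(left, 3), spin(right)

key: running spin(right) before arc(left, 3) would end elsewhere — order is forced
begin: x=-2 y=2 heading=E
step 1 (arc(left, 3)): x=1 y=5 heading=N
step 2 (spin(right)): x=1 y=5 heading=E
uniquely the one of 16 2-step routes that fits.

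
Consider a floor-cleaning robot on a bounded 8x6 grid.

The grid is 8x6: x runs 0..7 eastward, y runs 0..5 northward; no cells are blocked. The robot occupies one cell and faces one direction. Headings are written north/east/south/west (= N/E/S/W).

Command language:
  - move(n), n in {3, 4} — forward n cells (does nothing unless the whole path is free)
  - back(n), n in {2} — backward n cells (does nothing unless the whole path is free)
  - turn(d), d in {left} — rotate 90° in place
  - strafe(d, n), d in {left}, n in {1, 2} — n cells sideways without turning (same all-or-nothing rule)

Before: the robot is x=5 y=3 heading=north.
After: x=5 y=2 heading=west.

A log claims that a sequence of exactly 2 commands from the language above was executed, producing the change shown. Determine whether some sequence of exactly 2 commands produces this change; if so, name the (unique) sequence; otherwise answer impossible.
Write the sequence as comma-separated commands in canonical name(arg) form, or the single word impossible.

key: running strafe(left, 1) before turn(left) would end elsewhere — order is forced
from: x=5 y=3 heading=north
step 1 (turn(left)): x=5 y=3 heading=west
step 2 (strafe(left, 1)): x=5 y=2 heading=west
all 36 alternatives checked — unique.

turn(left), strafe(left, 1)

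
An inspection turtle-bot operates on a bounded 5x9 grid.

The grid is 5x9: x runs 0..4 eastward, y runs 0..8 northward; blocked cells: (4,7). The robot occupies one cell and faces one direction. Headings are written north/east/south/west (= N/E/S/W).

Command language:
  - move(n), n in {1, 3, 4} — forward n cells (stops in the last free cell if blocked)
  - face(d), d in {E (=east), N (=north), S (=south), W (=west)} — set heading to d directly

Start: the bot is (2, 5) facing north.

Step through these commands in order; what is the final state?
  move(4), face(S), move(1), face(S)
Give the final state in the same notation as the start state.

initial: (2, 5) facing north
1. move(4) → (2, 8) facing north
2. face(S) → (2, 8) facing south
3. move(1) → (2, 7) facing south
4. face(S) → (2, 7) facing south

(2, 7) facing south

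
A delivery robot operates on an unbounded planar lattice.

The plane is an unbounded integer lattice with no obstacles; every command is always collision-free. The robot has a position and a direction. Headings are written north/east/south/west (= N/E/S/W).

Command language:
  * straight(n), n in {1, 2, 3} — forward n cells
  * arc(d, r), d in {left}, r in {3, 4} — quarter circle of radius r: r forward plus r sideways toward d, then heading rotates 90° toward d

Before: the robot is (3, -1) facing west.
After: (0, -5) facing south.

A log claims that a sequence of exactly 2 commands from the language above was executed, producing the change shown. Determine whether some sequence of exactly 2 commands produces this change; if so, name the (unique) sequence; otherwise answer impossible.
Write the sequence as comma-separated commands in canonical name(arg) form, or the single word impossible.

arc(left, 3), straight(1)

key: cell and facing (now S) both changed — the 2 commands mix motion and turning
start: (3, -1) facing west
[1] after arc(left, 3): (0, -4) facing south
[2] after straight(1): (0, -5) facing south
all 25 alternatives checked — unique.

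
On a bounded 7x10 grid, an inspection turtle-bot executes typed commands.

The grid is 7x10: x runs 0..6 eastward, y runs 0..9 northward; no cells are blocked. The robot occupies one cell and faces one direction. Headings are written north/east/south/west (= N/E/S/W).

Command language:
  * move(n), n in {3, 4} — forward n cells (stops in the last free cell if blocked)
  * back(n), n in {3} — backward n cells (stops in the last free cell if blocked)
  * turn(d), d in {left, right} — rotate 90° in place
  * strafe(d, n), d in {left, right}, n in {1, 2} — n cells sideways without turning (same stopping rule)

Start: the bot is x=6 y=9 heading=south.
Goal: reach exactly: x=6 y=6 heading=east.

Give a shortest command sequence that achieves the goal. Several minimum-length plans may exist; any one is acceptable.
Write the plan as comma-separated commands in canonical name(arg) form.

initial: x=6 y=9 heading=south
t=1 move(3) ⇒ x=6 y=6 heading=south
t=2 turn(left) ⇒ x=6 y=6 heading=east
nothing shorter than 2 reaches the goal.

move(3), turn(left)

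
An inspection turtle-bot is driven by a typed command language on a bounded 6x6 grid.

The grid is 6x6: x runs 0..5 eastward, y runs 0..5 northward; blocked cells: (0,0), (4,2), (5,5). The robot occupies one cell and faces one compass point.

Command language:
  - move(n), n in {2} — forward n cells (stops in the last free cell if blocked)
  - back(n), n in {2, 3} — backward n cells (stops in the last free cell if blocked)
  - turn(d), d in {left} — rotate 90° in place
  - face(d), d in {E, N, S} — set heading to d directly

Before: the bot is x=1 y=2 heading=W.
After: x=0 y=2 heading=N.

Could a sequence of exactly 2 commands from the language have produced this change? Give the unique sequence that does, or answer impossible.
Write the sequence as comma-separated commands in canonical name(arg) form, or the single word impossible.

key: cell and facing (now N) both changed — the 2 commands mix motion and turning
initial: x=1 y=2 heading=W
step 1 (move(2)): x=0 y=2 heading=W
step 2 (face(N)): x=0 y=2 heading=N
no rival 2-sequence matches.

move(2), face(N)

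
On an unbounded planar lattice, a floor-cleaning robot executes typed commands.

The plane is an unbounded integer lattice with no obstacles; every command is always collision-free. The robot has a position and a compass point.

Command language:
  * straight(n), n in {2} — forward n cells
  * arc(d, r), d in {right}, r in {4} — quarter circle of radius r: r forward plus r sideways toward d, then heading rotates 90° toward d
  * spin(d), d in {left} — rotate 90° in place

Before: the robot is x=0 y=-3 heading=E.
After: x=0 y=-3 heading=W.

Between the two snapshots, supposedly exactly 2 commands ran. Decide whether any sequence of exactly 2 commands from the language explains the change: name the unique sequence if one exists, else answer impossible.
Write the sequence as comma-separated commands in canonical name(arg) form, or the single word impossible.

key: parked at (0,-3) the whole time — nothing moves the robot
begin: x=0 y=-3 heading=E
t=1 spin(left) ⇒ x=0 y=-3 heading=N
t=2 spin(left) ⇒ x=0 y=-3 heading=W
all 9 alternatives checked — unique.

spin(left), spin(left)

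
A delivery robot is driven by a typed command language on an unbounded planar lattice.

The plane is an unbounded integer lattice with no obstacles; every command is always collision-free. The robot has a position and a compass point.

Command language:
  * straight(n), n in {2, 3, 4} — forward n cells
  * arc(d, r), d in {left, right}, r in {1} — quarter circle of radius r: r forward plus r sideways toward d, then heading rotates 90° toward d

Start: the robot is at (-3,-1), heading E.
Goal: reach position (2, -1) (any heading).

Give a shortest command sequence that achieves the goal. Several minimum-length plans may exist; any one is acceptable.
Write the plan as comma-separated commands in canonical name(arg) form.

begin: at (-3,-1), heading E
[1] after straight(3): at (0,-1), heading E
[2] after straight(2): at (2,-1), heading E
shorter routes all fall short; 2 is best.

straight(3), straight(2)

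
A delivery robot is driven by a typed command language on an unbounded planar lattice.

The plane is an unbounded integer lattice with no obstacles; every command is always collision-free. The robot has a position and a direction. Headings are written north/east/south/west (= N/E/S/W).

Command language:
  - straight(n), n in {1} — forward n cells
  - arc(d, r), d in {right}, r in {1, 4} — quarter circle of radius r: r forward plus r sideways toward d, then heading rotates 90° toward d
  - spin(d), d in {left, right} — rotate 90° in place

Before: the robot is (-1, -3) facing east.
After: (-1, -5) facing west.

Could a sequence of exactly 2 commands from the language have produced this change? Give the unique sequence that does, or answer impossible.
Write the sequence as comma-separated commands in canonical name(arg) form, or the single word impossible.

arc(right, 1), arc(right, 1)

key: cell and facing (now W) both changed — the 2 commands mix motion and turning
initial: (-1, -3) facing east
[1] after arc(right, 1): (0, -4) facing south
[2] after arc(right, 1): (-1, -5) facing west
uniquely the one of 25 2-step routes that fits.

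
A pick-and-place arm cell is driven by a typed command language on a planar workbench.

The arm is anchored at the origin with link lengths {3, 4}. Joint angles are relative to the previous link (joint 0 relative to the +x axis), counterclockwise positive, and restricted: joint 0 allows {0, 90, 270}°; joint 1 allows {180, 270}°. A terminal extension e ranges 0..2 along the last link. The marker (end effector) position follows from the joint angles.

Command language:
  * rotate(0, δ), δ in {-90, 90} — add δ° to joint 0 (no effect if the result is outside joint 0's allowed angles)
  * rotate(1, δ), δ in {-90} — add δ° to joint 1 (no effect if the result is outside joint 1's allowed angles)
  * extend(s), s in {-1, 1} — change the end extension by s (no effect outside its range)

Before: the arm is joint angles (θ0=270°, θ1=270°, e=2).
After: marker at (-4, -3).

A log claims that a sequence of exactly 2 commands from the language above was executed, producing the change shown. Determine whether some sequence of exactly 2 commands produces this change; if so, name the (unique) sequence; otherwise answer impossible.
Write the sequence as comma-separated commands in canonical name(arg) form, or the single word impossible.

extend(-1), extend(-1)

initial: joint angles (θ0=270°, θ1=270°, e=2)
t=1 extend(-1) ⇒ joint angles (θ0=270°, θ1=270°, e=1)
t=2 extend(-1) ⇒ joint angles (θ0=270°, θ1=270°, e=0)
no rival 2-sequence matches.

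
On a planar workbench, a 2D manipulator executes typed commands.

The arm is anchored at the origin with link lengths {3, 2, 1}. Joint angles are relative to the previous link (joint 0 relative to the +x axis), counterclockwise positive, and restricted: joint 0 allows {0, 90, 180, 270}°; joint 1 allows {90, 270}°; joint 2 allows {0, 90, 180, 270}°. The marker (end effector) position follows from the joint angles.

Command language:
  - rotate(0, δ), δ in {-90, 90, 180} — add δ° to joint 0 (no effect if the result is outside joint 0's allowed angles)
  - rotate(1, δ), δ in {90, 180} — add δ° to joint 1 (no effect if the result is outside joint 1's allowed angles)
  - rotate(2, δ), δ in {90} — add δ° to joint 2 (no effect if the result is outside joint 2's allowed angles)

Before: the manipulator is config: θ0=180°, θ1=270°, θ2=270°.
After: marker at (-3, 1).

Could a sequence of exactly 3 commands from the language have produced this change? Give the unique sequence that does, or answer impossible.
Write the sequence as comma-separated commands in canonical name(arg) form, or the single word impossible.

rotate(2, 90), rotate(2, 90), rotate(2, 90)

begin: config: θ0=180°, θ1=270°, θ2=270°
step 1 (rotate(2, 90)): config: θ0=180°, θ1=270°, θ2=0°
step 2 (rotate(2, 90)): config: θ0=180°, θ1=270°, θ2=90°
step 3 (rotate(2, 90)): config: θ0=180°, θ1=270°, θ2=180°
no rival 3-sequence matches.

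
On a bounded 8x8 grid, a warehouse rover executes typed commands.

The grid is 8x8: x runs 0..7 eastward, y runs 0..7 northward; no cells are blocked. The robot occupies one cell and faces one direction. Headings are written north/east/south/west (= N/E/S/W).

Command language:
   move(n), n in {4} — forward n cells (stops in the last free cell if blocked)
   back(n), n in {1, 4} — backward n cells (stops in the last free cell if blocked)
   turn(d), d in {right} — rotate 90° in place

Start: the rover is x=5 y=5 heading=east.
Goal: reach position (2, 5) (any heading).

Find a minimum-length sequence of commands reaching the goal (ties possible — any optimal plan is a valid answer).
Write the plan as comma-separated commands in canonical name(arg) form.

move(4), back(1), back(4)

t0: x=5 y=5 heading=east
[1] after move(4): x=7 y=5 heading=east
[2] after back(1): x=6 y=5 heading=east
[3] after back(4): x=2 y=5 heading=east
shorter routes all fall short; 3 is best.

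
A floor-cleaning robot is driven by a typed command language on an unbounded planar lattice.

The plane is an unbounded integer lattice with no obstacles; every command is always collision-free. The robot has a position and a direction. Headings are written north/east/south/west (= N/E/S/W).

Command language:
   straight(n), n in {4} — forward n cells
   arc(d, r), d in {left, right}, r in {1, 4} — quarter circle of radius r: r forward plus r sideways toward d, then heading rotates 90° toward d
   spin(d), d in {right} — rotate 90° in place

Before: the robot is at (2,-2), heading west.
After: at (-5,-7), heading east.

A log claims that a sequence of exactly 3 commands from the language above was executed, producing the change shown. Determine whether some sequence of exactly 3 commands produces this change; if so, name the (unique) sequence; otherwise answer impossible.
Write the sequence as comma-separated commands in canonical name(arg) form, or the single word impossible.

straight(4), arc(left, 4), arc(left, 1)

key: order matters: swapping straight(4) and arc(left, 1) lands elsewhere
start: at (2,-2), heading west
t=1 straight(4) ⇒ at (-2,-2), heading west
t=2 arc(left, 4) ⇒ at (-6,-6), heading south
t=3 arc(left, 1) ⇒ at (-5,-7), heading east
all 216 alternatives checked — unique.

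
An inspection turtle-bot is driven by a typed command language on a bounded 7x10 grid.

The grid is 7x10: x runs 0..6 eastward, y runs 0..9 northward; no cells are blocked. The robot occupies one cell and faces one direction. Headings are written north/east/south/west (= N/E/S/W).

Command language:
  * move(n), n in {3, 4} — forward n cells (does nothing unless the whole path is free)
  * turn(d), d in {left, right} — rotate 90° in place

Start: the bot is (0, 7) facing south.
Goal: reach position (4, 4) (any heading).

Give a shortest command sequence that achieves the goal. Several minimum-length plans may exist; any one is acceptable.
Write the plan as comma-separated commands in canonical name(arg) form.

move(3), turn(left), move(4)

start: (0, 7) facing south
step 1 (move(3)): (0, 4) facing south
step 2 (turn(left)): (0, 4) facing east
step 3 (move(4)): (4, 4) facing east
shorter routes all fall short; 3 is best.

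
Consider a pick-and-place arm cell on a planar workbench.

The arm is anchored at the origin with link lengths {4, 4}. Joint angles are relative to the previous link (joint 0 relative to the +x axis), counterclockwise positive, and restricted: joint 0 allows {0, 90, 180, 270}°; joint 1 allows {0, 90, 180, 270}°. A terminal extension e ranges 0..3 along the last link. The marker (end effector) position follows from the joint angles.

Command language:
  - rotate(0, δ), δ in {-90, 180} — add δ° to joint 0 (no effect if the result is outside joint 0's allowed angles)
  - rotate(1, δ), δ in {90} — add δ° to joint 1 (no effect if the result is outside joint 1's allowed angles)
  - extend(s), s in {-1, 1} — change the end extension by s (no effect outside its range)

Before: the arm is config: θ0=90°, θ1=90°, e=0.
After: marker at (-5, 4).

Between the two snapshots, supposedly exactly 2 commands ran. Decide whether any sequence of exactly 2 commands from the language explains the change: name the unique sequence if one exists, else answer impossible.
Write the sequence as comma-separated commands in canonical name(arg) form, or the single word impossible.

extend(-1), extend(1)

key: order matters: swapping extend(-1) and extend(1) lands elsewhere
from: config: θ0=90°, θ1=90°, e=0
1. extend(-1) → config: θ0=90°, θ1=90°, e=0
2. extend(1) → config: θ0=90°, θ1=90°, e=1
no other 2-command option fits: unique.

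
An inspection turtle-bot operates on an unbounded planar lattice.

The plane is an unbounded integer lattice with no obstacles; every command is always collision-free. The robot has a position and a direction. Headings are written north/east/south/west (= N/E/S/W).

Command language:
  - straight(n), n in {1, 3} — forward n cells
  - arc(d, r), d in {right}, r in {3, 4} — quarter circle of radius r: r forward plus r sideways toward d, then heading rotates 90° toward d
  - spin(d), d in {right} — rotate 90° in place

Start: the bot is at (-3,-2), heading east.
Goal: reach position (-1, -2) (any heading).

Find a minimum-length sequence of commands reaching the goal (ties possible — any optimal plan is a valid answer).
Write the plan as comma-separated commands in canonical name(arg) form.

start: at (-3,-2), heading east
step 1 (straight(1)): at (-2,-2), heading east
step 2 (straight(1)): at (-1,-2), heading east
shorter routes all fall short; 2 is best.

straight(1), straight(1)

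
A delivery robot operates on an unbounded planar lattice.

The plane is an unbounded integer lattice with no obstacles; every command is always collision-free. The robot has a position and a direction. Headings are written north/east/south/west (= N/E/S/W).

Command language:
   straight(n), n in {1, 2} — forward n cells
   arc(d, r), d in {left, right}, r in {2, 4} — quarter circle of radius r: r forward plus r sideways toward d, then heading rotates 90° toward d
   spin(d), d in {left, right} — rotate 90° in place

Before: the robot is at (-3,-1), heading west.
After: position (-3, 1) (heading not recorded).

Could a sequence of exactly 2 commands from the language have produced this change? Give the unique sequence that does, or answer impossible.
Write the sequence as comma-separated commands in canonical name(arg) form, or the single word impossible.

spin(right), straight(2)

key: order matters: swapping spin(right) and straight(2) lands elsewhere
begin: at (-3,-1), heading west
1. spin(right) → at (-3,-1), heading north
2. straight(2) → at (-3,1), heading north
all 64 alternatives checked — unique.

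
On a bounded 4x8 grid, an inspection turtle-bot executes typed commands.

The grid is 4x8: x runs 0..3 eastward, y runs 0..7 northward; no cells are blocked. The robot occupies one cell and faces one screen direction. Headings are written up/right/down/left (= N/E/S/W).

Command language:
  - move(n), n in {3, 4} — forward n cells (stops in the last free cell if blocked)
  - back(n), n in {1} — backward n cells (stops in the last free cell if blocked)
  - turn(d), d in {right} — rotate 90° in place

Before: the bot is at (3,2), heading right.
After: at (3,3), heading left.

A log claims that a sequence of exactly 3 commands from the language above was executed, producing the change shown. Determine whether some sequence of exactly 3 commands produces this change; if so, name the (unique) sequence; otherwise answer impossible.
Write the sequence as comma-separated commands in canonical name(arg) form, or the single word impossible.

turn(right), back(1), turn(right)

key: position moved to (3,3) AND the heading swung to W — translation plus rotation needed
from: at (3,2), heading right
1. turn(right) → at (3,2), heading down
2. back(1) → at (3,3), heading down
3. turn(right) → at (3,3), heading left
no other 3-command option fits: unique.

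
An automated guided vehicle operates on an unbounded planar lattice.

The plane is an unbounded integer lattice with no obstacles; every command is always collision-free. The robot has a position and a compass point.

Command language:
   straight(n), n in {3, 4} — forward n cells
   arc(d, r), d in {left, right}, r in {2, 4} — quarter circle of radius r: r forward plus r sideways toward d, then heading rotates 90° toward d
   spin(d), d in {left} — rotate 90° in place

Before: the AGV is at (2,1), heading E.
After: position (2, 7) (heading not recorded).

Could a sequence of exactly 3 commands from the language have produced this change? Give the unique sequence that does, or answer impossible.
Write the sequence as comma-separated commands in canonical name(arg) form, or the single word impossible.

spin(left), straight(3), straight(3)

key: running straight(3) before spin(left) would end elsewhere — order is forced
initial: at (2,1), heading E
t=1 spin(left) ⇒ at (2,1), heading N
t=2 straight(3) ⇒ at (2,4), heading N
t=3 straight(3) ⇒ at (2,7), heading N
all 343 alternatives checked — unique.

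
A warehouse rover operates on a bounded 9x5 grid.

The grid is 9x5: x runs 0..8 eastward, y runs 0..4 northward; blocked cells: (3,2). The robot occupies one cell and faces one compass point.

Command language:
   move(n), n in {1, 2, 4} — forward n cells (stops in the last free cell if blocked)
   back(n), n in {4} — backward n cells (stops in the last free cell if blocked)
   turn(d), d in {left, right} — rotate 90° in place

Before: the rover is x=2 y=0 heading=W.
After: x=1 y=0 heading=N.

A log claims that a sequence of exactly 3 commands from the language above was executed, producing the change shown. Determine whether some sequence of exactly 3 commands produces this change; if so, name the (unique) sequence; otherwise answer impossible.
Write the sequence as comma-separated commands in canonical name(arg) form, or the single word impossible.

key: back(4) runs into the grid edge before its full distance
start: x=2 y=0 heading=W
[1] after move(1): x=1 y=0 heading=W
[2] after turn(right): x=1 y=0 heading=N
[3] after back(4): x=1 y=0 heading=N
no rival 3-sequence matches.

move(1), turn(right), back(4)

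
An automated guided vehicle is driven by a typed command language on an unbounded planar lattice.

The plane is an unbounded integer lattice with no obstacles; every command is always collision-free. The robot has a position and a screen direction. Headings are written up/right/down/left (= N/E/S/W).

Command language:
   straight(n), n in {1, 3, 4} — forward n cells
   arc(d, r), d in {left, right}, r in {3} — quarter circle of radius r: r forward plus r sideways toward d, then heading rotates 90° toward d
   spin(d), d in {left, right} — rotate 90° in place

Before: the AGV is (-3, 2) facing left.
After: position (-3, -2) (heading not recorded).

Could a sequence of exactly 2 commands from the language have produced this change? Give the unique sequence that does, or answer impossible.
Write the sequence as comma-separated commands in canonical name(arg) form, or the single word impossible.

key: order matters: swapping spin(left) and straight(4) lands elsewhere
begin: (-3, 2) facing left
t=1 spin(left) ⇒ (-3, 2) facing down
t=2 straight(4) ⇒ (-3, -2) facing down
all 49 alternatives checked — unique.

spin(left), straight(4)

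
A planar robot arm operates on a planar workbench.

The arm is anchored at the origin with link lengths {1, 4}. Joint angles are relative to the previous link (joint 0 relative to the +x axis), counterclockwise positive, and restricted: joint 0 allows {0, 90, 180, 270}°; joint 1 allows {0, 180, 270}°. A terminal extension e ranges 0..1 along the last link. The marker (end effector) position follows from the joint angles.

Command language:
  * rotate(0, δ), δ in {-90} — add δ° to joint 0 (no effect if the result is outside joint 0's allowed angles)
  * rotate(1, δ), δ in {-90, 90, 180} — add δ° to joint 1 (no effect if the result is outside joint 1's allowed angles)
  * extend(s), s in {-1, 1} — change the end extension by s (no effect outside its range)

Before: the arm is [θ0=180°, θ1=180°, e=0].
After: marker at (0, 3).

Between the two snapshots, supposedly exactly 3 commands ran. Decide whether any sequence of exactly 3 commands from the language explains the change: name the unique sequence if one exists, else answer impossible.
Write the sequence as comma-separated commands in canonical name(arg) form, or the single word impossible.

t0: [θ0=180°, θ1=180°, e=0]
[1] after rotate(0, -90): [θ0=90°, θ1=180°, e=0]
[2] after rotate(0, -90): [θ0=0°, θ1=180°, e=0]
[3] after rotate(0, -90): [θ0=270°, θ1=180°, e=0]
no other 3-command option fits: unique.

rotate(0, -90), rotate(0, -90), rotate(0, -90)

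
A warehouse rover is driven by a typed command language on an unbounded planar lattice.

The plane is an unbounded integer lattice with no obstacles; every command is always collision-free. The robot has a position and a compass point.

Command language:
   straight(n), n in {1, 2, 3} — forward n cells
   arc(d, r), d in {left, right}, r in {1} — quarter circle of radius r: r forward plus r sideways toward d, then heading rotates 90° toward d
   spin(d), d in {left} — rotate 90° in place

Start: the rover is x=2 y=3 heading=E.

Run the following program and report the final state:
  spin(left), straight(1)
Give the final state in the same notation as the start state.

x=2 y=4 heading=N

begin: x=2 y=3 heading=E
[1] after spin(left): x=2 y=3 heading=N
[2] after straight(1): x=2 y=4 heading=N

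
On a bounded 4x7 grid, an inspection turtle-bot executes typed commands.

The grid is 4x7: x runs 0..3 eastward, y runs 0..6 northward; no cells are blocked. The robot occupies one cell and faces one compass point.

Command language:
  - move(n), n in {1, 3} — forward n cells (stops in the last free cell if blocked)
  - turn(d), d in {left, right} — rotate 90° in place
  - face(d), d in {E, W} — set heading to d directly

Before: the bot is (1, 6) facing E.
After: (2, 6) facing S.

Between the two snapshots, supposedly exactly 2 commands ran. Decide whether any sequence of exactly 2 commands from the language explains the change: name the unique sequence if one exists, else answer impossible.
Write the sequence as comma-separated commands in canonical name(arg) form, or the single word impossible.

key: cell and facing (now S) both changed — the 2 commands mix motion and turning
start: (1, 6) facing E
t=1 move(1) ⇒ (2, 6) facing E
t=2 turn(right) ⇒ (2, 6) facing S
no rival 2-sequence matches.

move(1), turn(right)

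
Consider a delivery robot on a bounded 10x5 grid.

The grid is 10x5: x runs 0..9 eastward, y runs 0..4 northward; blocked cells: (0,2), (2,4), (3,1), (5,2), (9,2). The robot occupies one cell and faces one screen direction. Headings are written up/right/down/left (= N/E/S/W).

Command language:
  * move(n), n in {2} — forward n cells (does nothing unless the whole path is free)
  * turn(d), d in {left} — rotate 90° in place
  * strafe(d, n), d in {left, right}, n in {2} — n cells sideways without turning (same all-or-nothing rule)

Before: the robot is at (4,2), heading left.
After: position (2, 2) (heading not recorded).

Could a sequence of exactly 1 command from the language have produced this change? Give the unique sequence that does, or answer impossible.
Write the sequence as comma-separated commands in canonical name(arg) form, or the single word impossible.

move(2)

initial: at (4,2), heading left
step 1 (move(2)): at (2,2), heading left
all 4 alternatives checked — unique.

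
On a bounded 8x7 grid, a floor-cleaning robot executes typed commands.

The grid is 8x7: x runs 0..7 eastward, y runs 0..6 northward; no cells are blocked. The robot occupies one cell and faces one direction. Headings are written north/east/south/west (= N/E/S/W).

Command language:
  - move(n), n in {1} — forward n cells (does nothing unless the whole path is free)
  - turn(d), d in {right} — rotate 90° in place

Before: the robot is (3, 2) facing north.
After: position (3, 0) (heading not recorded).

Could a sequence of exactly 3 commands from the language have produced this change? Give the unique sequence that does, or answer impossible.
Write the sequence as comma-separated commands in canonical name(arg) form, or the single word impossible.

impossible

no 3-step route produces this change.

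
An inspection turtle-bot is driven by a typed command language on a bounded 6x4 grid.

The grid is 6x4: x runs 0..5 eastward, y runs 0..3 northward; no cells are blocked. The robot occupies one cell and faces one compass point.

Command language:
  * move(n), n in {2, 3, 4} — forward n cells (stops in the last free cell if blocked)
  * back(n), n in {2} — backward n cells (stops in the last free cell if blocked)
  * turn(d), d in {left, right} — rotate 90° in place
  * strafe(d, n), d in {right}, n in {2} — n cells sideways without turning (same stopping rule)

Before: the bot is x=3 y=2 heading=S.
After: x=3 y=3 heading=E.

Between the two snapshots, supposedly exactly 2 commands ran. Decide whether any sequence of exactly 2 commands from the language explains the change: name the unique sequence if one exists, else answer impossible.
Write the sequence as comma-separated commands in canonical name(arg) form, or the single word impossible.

back(2), turn(left)

key: running turn(left) before back(2) would end elsewhere — order is forced
initial: x=3 y=2 heading=S
t=1 back(2) ⇒ x=3 y=3 heading=S
t=2 turn(left) ⇒ x=3 y=3 heading=E
no rival 2-sequence matches.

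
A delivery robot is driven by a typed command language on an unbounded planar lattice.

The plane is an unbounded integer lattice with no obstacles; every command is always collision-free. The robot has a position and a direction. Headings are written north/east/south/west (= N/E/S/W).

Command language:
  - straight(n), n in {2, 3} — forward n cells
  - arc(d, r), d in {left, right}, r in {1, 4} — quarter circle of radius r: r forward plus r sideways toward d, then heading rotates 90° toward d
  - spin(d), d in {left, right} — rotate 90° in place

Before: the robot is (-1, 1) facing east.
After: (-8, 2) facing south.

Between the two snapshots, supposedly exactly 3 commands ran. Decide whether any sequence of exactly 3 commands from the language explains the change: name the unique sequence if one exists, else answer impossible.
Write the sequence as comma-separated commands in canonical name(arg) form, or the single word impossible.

key: cell and facing (now S) both changed — the 3 commands mix motion and turning
start: (-1, 1) facing east
t=1 arc(left, 1) ⇒ (0, 2) facing north
t=2 arc(left, 4) ⇒ (-4, 6) facing west
t=3 arc(left, 4) ⇒ (-8, 2) facing south
uniquely the one of 512 3-step routes that fits.

arc(left, 1), arc(left, 4), arc(left, 4)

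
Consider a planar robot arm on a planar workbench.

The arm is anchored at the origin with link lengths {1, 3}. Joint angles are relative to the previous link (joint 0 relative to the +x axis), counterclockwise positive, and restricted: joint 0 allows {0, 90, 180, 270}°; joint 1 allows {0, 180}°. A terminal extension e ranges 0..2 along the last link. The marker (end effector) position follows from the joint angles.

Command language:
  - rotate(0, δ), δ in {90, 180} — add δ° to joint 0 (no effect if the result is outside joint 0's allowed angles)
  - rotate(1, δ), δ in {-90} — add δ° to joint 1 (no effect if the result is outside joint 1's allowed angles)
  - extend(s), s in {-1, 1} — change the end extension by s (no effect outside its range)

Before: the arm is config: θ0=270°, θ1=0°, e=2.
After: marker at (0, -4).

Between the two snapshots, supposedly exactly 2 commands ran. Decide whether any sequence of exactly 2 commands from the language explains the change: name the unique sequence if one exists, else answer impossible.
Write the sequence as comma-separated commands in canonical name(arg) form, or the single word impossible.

t0: config: θ0=270°, θ1=0°, e=2
step 1 (extend(-1)): config: θ0=270°, θ1=0°, e=1
step 2 (extend(-1)): config: θ0=270°, θ1=0°, e=0
no other 2-command option fits: unique.

extend(-1), extend(-1)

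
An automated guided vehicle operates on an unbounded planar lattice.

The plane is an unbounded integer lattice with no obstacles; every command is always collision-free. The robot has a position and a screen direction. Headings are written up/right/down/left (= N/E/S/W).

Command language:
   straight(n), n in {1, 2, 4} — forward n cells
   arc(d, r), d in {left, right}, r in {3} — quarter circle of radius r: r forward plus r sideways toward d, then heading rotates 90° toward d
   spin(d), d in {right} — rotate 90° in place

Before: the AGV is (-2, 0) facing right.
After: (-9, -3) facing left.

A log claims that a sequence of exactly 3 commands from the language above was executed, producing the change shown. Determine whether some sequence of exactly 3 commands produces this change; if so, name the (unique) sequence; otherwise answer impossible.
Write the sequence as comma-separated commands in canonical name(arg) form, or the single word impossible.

spin(right), arc(right, 3), straight(4)

key: cell and facing (now W) both changed — the 3 commands mix motion and turning
begin: (-2, 0) facing right
1. spin(right) → (-2, 0) facing down
2. arc(right, 3) → (-5, -3) facing left
3. straight(4) → (-9, -3) facing left
no rival 3-sequence matches.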